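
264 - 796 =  - 532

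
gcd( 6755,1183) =7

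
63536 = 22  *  2888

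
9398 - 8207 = 1191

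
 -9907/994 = - 10 + 33/994   =  - 9.97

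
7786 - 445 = 7341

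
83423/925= 90+173/925 =90.19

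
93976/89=1055 + 81/89 = 1055.91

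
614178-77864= 536314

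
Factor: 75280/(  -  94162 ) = -37640/47081= -2^3 * 5^1*23^(-2) * 89^(  -  1 )*941^1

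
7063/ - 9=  - 785 + 2/9 =- 784.78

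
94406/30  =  3146 + 13/15 = 3146.87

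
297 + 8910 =9207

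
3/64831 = 3/64831 = 0.00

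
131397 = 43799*3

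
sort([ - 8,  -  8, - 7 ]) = [ - 8, - 8, - 7] 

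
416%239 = 177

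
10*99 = 990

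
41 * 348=14268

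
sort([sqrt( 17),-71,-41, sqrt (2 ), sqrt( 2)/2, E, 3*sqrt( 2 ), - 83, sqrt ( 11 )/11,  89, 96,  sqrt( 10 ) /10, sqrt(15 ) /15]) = [ - 83, - 71,  -  41 , sqrt ( 15 ) /15,sqrt(11 ) /11,sqrt(10)/10, sqrt( 2) /2,sqrt(2 ), E, sqrt(17), 3*sqrt( 2), 89, 96]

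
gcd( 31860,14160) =3540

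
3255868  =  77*42284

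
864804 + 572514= 1437318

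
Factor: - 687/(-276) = 2^( - 2)*23^( - 1 )*229^1  =  229/92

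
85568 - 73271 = 12297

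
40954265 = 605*67693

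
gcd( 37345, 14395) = 5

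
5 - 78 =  - 73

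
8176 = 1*8176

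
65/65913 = 65/65913 = 0.00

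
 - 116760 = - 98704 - 18056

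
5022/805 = 5022/805  =  6.24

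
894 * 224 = 200256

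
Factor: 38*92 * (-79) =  -2^3*19^1*23^1*79^1 = -276184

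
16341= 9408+6933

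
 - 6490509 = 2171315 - 8661824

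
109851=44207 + 65644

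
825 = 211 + 614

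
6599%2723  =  1153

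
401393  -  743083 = - 341690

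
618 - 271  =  347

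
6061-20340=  - 14279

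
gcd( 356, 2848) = 356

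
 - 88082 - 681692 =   -  769774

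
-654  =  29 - 683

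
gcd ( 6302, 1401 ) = 1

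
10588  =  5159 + 5429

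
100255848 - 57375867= 42879981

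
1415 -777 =638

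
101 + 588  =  689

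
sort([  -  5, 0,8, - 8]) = [ - 8,- 5,0, 8]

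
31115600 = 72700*428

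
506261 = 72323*7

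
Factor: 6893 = 61^1*113^1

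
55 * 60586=3332230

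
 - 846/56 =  - 16 + 25/28  =  -  15.11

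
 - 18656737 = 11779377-30436114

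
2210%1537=673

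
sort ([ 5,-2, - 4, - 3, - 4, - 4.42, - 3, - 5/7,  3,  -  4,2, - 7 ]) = [ - 7,- 4.42 , - 4 , - 4, - 4, -3,-3, - 2, - 5/7,2,  3,5]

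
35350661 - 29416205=5934456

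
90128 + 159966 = 250094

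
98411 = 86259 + 12152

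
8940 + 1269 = 10209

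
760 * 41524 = 31558240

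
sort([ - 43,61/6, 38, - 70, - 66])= [- 70 , - 66, - 43 , 61/6, 38 ] 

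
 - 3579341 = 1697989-5277330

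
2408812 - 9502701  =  -7093889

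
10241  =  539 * 19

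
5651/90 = 62+71/90 = 62.79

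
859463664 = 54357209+805106455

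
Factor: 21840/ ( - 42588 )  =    -  2^2*3^(-1) * 5^1*13^( - 1 ) = - 20/39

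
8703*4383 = 38145249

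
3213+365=3578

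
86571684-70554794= 16016890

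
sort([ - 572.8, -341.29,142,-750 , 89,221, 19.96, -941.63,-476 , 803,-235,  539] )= [ - 941.63, - 750,-572.8, - 476, -341.29,  -  235,19.96,89,142,  221,539,803]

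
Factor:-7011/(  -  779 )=3^2 = 9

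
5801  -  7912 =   -  2111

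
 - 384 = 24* (- 16) 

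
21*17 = 357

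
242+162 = 404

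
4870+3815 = 8685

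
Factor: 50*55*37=2^1*5^3*11^1*37^1  =  101750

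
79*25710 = 2031090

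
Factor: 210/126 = 5/3 = 3^( - 1) * 5^1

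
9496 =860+8636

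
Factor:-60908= - 2^2 * 15227^1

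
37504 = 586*64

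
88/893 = 88/893 = 0.10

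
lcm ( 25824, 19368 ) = 77472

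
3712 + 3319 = 7031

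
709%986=709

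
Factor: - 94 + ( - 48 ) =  - 2^1*71^1 = - 142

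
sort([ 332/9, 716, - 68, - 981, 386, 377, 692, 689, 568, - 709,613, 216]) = [ - 981,-709,-68, 332/9, 216, 377,386, 568, 613, 689, 692 , 716 ]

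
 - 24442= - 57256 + 32814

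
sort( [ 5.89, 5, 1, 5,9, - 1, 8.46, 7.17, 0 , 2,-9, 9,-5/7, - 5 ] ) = [ - 9,-5, - 1 , - 5/7, 0, 1, 2 , 5, 5, 5.89,7.17, 8.46, 9,9 ]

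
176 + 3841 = 4017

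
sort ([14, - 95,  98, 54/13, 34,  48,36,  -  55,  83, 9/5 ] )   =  [  -  95, - 55,9/5, 54/13,14,34, 36 , 48,83, 98 ] 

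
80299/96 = 80299/96 = 836.45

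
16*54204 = 867264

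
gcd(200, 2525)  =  25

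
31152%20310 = 10842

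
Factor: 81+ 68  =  149 = 149^1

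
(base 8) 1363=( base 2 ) 1011110011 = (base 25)155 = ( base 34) M7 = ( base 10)755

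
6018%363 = 210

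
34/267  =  34/267 = 0.13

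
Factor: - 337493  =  -13^2*1997^1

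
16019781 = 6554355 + 9465426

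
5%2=1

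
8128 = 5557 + 2571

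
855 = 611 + 244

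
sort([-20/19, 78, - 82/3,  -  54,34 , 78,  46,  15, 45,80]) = [ - 54, - 82/3, - 20/19,15  ,  34,45,46 , 78,78, 80]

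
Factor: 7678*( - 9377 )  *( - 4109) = 2^1*7^1*11^1*349^1*587^1*9377^1 =295834054054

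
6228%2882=464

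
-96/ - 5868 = 8/489= 0.02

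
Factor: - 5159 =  - 7^1 * 11^1*67^1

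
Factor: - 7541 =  - 7541^1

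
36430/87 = 418+64/87 = 418.74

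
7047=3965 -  - 3082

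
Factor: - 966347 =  - 966347^1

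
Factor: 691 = 691^1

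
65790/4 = 16447 + 1/2 = 16447.50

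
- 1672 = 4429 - 6101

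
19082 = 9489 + 9593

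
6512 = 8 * 814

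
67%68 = 67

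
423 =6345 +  - 5922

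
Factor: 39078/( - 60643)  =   - 2^1 * 3^2*11^ ( - 1) * 13^1 * 37^( - 1)*149^( - 1)*167^1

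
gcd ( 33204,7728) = 12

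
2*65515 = 131030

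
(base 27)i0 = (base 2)111100110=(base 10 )486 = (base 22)102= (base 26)II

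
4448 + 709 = 5157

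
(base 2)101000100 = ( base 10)324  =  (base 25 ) CO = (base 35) 99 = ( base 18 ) 100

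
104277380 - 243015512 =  - 138738132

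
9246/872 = 10 + 263/436 = 10.60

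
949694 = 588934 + 360760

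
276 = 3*92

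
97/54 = 1+43/54  =  1.80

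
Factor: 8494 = 2^1*31^1*137^1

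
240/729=80/243 = 0.33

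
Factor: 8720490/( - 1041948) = -2^( - 1)*3^( - 1 )*5^1*17^1*103^(  -  1)*281^( - 1 )*17099^1  =  - 1453415/173658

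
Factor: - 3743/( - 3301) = 19^1*197^1*3301^( - 1 ) 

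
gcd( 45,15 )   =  15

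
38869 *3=116607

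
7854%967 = 118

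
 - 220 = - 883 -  - 663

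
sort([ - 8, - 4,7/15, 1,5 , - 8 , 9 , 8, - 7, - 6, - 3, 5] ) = [ - 8, - 8, - 7, - 6,-4,-3,  7/15,1, 5, 5,8, 9] 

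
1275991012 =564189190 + 711801822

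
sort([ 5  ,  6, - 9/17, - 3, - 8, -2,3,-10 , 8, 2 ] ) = [-10, - 8,-3, - 2, - 9/17,  2,3,5, 6, 8] 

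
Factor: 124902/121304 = 2^( - 2)*3^5*59^ ( - 1)= 243/236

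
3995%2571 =1424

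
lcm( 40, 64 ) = 320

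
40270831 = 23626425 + 16644406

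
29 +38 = 67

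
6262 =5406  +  856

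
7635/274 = 27 + 237/274 = 27.86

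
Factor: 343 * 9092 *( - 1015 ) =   -  2^2*5^1*7^4*29^1*2273^1 = - 3165334340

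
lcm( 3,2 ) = 6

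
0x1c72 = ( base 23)dhe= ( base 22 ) F10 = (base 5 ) 213112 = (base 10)7282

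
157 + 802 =959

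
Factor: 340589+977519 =1318108 = 2^2*11^1*29^1*1033^1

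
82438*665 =54821270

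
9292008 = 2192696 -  -7099312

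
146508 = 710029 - 563521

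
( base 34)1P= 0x3b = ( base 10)59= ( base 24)2b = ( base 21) 2H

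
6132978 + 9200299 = 15333277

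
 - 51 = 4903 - 4954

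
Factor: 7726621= 7^1* 1103803^1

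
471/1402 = 471/1402=0.34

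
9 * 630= 5670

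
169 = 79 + 90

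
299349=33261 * 9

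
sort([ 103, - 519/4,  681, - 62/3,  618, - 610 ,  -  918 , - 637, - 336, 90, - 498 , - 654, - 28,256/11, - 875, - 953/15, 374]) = [ - 918, - 875 , - 654 , - 637,-610, - 498,-336 , - 519/4, - 953/15 ,  -  28  ,- 62/3,  256/11, 90, 103, 374, 618,681]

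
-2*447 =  -894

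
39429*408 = 16087032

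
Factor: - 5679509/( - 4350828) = 2^( - 2)*3^ ( - 1)*11^1 *362569^(  -  1)*516319^1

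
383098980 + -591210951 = - 208111971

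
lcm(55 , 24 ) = 1320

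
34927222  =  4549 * 7678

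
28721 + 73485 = 102206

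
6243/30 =208+1/10 = 208.10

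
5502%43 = 41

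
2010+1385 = 3395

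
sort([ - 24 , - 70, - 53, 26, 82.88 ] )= [ - 70, - 53, - 24, 26, 82.88] 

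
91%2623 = 91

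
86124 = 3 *28708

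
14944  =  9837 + 5107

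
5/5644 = 5/5644 = 0.00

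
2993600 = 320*9355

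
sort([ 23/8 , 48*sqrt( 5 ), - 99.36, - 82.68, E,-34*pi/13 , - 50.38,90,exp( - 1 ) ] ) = [-99.36, - 82.68 , - 50.38, - 34*pi/13 , exp(-1), E, 23/8, 90,48*sqrt( 5 ) ]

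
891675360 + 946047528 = 1837722888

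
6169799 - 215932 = 5953867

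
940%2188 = 940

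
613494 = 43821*14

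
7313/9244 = 7313/9244 = 0.79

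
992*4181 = 4147552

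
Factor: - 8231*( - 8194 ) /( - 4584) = -2^( -2 )*3^(-1)*17^1 *191^( - 1)*241^1*8231^1 = -33722407/2292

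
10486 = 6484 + 4002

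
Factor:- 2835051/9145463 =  - 3^1*37^1 * 25541^1*9145463^(  -  1)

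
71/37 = 71/37  =  1.92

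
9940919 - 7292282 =2648637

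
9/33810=3/11270=   0.00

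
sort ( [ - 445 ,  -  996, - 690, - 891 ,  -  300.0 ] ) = [ - 996, - 891, - 690, - 445 ,-300.0 ]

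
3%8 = 3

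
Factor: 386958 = 2^1*3^1 * 11^2* 13^1*41^1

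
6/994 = 3/497 = 0.01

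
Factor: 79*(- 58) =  - 4582= - 2^1*29^1*79^1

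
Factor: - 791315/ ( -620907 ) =3^( - 1)*5^1*23^1*983^1*29567^( - 1) =113045/88701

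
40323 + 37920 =78243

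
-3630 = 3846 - 7476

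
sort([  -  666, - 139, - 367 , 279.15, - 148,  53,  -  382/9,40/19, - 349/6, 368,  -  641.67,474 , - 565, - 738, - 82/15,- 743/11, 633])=[ - 738,-666 , - 641.67, - 565,- 367,-148, - 139,- 743/11, - 349/6,  -  382/9, - 82/15, 40/19,53 , 279.15,  368,474,633]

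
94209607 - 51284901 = 42924706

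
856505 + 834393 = 1690898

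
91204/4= 22801 = 22801.00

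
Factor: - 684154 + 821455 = 137301 =3^1*45767^1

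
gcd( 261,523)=1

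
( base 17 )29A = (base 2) 1011100101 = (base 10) 741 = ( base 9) 1013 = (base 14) 3AD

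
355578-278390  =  77188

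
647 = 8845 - 8198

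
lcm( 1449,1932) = 5796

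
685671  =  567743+117928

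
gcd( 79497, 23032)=1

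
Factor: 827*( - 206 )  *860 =- 146511320= - 2^3*5^1*43^1 * 103^1*827^1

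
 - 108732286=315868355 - 424600641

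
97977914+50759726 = 148737640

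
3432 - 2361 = 1071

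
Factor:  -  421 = - 421^1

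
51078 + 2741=53819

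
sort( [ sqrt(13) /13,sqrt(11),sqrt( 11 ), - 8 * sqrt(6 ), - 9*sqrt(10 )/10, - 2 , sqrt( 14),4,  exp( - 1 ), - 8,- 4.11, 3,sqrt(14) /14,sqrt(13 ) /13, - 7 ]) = [-8*sqrt( 6 ),-8,- 7,-4.11, - 9*sqrt( 10 ) /10,-2,sqrt( 14 ) /14,sqrt(13)/13,  sqrt(13) /13, exp( - 1),3,sqrt(11 ) , sqrt( 11),sqrt(14),4] 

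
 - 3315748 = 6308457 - 9624205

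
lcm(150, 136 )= 10200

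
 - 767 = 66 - 833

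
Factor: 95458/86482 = 3931^(-1 )*4339^1 = 4339/3931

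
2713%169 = 9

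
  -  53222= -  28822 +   -  24400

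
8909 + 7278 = 16187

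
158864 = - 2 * ( - 79432)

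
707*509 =359863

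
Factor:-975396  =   - 2^2*3^1*81283^1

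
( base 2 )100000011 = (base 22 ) BH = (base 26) 9P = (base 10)259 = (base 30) 8j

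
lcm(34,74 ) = 1258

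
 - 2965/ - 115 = 25+18/23 = 25.78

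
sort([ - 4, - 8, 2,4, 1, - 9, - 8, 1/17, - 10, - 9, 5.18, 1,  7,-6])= [ - 10,-9, - 9, - 8, - 8, - 6, - 4, 1/17, 1, 1, 2,  4,5.18,7]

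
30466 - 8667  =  21799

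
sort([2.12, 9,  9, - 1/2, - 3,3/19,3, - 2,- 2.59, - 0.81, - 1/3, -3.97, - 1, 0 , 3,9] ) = [- 3.97, - 3, - 2.59,-2, - 1, - 0.81, - 1/2, - 1/3,0, 3/19, 2.12, 3, 3, 9, 9,  9 ] 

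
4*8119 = 32476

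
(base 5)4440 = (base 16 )26c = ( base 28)M4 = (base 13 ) 389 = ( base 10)620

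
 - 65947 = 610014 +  - 675961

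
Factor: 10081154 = 2^1*29^1 * 73^1*2381^1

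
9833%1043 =446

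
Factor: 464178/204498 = 3^(  -  2)*7^( - 1 )*11^1*13^1 =143/63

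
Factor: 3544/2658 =4/3=2^2  *3^(- 1 )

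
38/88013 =38/88013=0.00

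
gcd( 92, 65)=1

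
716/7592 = 179/1898= 0.09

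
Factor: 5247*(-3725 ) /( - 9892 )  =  2^( - 2)*3^2*5^2 * 11^1* 53^1 * 149^1*2473^( - 1) = 19545075/9892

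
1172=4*293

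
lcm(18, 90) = 90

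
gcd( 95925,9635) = 5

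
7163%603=530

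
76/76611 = 76/76611=0.00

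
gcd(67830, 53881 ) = 1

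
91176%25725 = 14001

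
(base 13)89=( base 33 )3e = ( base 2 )1110001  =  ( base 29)3q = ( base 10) 113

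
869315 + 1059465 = 1928780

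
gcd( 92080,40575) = 5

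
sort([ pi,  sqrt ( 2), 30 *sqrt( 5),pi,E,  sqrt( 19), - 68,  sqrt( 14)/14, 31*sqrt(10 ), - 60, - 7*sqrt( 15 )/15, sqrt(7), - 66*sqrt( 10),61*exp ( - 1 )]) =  [ - 66*sqrt( 10),  -  68 , - 60, - 7*sqrt( 15)/15,sqrt(14)/14,sqrt( 2) , sqrt(7), E, pi,  pi , sqrt(19 ),61*exp( - 1), 30*sqrt( 5 ),  31*sqrt( 10)] 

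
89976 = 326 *276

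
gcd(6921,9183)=3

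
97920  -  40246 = 57674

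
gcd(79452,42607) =1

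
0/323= 0 = 0.00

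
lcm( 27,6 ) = 54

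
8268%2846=2576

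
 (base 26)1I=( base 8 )54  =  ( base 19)26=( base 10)44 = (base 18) 28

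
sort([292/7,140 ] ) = [292/7, 140]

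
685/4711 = 685/4711 = 0.15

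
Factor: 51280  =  2^4*5^1 *641^1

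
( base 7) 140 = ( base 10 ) 77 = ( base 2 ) 1001101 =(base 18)45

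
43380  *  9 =390420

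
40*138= 5520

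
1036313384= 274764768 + 761548616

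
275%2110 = 275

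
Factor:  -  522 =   -  2^1*3^2*29^1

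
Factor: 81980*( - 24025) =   -  1969569500 = -2^2*5^3*31^2*4099^1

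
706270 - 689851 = 16419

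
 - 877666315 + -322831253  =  -1200497568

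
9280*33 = 306240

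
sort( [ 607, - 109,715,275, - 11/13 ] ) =[  -  109,-11/13 , 275,607,715]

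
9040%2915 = 295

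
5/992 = 5/992=0.01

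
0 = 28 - 28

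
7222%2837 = 1548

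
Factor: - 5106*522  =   - 2^2*3^3 * 23^1 * 29^1*37^1  =  - 2665332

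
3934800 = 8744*450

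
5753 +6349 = 12102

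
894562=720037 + 174525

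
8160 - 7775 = 385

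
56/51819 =56/51819 = 0.00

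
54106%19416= 15274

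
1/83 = 1/83 = 0.01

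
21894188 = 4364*5017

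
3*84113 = 252339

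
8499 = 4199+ 4300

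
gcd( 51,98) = 1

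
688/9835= 688/9835 = 0.07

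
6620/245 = 1324/49 = 27.02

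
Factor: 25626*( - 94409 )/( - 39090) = 5^( - 1)*7^1*1303^( - 1 )*4271^1*13487^1 = 403220839/6515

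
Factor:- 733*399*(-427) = 124883409  =  3^1*7^2 *19^1*61^1 * 733^1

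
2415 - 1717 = 698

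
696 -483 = 213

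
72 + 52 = 124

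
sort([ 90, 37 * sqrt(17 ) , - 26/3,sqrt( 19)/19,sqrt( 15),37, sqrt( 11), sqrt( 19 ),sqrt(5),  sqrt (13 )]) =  [ - 26/3,sqrt( 19)/19, sqrt( 5), sqrt( 11), sqrt( 13 ),sqrt( 15),  sqrt(19),37,90,37*sqrt( 17) ] 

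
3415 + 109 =3524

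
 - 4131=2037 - 6168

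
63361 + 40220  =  103581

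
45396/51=890 + 2/17 = 890.12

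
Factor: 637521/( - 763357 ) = -3^1*7^( - 1)*167^(-1) * 653^( - 1 ) * 212507^1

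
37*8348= 308876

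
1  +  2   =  3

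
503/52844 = 503/52844 =0.01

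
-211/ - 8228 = 211/8228  =  0.03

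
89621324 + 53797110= 143418434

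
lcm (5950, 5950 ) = 5950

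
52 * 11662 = 606424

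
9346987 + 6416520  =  15763507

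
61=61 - 0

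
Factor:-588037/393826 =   -  2^ ( - 1)*67^( - 1)*2939^ ( - 1 )*588037^1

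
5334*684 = 3648456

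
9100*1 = 9100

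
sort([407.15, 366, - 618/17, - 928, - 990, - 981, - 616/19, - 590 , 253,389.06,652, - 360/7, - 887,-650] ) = [ - 990, - 981, - 928, - 887,-650, - 590,-360/7, - 618/17,- 616/19, 253,366,389.06, 407.15, 652 ]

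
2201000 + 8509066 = 10710066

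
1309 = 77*17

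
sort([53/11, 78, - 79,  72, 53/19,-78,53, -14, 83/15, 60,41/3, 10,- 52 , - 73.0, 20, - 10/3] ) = [ - 79,- 78, - 73.0,-52,-14,-10/3, 53/19,53/11, 83/15, 10,41/3, 20, 53, 60,72, 78 ] 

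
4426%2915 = 1511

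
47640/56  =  5955/7 =850.71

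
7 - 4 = 3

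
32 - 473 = -441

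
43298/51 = 43298/51= 848.98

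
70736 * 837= 59206032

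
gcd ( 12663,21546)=189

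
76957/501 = 153+304/501=153.61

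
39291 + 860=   40151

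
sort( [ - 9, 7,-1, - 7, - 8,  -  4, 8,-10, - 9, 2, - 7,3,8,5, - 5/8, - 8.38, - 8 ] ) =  [ - 10, - 9, - 9 ,  -  8.38, - 8, - 8,- 7, - 7, - 4,-1, - 5/8,2,3, 5,  7, 8, 8]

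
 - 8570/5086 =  - 2+801/2543=- 1.69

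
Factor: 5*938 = 4690 = 2^1*5^1*7^1*67^1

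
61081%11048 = 5841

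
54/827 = 54/827= 0.07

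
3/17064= 1/5688 = 0.00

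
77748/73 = 1065 + 3/73 =1065.04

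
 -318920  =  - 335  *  952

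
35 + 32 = 67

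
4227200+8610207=12837407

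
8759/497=8759/497 = 17.62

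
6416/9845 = 6416/9845 = 0.65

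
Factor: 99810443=127^1*233^1*3373^1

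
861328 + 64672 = 926000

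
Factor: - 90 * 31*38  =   - 106020 = - 2^2*3^2 * 5^1*19^1 *31^1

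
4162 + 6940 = 11102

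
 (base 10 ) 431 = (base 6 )1555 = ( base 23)IH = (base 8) 657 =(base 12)2BB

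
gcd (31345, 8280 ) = 5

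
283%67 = 15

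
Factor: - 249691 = - 13^1 *19207^1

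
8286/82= 101 + 2/41 = 101.05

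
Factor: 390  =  2^1*3^1*5^1*13^1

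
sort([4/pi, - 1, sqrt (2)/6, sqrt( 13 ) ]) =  [ - 1 , sqrt( 2)/6, 4/pi, sqrt ( 13 ) ] 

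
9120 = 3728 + 5392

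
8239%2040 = 79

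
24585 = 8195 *3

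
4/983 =4/983 = 0.00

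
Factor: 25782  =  2^1*3^1*4297^1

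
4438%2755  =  1683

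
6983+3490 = 10473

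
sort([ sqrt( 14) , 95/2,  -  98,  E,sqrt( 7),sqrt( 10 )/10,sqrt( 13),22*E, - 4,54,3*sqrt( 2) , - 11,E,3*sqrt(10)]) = [ - 98, - 11 , - 4, sqrt ( 10)/10 , sqrt(7), E,E, sqrt( 13), sqrt( 14), 3*sqrt(2), 3*sqrt(10),95/2, 54,22*E]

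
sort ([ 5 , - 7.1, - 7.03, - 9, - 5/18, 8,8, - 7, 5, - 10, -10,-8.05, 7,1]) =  [ - 10,  -  10, - 9, - 8.05, - 7.1 , - 7.03, - 7 ,- 5/18,1,5, 5,7, 8, 8]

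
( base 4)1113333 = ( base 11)425a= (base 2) 1010111111111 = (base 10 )5631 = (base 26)88f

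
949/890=1 + 59/890  =  1.07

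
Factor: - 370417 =  -  29^1*53^1*241^1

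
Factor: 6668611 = 6668611^1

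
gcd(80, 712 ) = 8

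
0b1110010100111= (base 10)7335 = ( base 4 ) 1302213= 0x1ca7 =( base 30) 84F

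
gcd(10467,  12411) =9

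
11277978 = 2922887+8355091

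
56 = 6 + 50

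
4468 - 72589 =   -  68121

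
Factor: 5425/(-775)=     -  7 = -  7^1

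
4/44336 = 1/11084 = 0.00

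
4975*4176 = 20775600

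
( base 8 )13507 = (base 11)4528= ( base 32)5Q7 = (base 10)5959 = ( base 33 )5fj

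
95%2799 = 95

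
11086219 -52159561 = -41073342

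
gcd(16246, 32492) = 16246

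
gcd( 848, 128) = 16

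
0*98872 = 0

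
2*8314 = 16628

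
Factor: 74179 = 7^1*10597^1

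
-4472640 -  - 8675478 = 4202838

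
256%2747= 256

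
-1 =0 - 1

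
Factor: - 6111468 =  - 2^2 * 3^2 * 11^2*23^1 * 61^1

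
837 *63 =52731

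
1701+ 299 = 2000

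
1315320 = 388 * 3390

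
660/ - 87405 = -1  +  5783/5827 =- 0.01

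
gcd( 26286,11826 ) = 6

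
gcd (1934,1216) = 2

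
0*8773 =0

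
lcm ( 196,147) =588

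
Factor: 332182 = 2^1 * 41^1*4051^1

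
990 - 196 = 794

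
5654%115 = 19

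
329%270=59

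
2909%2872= 37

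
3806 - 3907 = - 101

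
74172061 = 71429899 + 2742162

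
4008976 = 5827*688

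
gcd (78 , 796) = 2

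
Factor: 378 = 2^1*3^3*7^1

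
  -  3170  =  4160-7330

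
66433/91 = 66433/91 = 730.03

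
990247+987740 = 1977987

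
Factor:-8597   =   - 8597^1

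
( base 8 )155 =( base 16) 6D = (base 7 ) 214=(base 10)109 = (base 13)85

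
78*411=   32058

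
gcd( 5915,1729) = 91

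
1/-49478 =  - 1/49478 = - 0.00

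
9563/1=9563   =  9563.00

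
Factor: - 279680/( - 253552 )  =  2^3 *5^1*13^(-1 )*19^1*53^(-1 ) = 760/689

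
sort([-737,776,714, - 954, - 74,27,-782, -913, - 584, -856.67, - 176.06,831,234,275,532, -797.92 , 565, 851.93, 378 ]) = [- 954,-913, - 856.67, - 797.92,-782,-737, -584 ,  -  176.06, - 74, 27, 234,275,378 , 532,565,714,  776 , 831, 851.93]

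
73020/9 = 24340/3 = 8113.33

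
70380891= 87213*807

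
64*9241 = 591424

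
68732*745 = 51205340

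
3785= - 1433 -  - 5218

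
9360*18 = 168480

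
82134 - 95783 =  - 13649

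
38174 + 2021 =40195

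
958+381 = 1339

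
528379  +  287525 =815904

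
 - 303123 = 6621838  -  6924961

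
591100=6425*92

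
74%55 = 19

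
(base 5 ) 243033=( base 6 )110155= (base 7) 35441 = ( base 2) 10001110110111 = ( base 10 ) 9143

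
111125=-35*(-3175 )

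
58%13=6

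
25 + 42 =67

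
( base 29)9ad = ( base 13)3777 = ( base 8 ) 17300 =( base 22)g5i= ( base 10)7872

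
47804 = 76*629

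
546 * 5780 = 3155880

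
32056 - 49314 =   -  17258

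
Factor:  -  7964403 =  - 3^1*2654801^1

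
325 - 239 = 86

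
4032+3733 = 7765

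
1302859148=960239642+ 342619506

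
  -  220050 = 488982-709032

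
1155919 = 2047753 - 891834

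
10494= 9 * 1166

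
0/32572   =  0 = 0.00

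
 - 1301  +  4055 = 2754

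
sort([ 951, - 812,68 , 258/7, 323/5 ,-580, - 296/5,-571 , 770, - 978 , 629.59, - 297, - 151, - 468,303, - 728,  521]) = [ - 978,-812,-728, - 580, - 571,-468,-297,-151, - 296/5,258/7, 323/5, 68 , 303 , 521, 629.59,770, 951 ] 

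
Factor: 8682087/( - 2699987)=-3^1 * 17^1 * 29^( - 1)*37^1*43^1*107^1*93103^( - 1)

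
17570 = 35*502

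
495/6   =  82+1/2 = 82.50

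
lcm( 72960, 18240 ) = 72960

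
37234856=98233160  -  60998304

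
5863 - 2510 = 3353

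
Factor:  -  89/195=  -  3^(- 1)*5^( - 1)*13^( - 1)*89^1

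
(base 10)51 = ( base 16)33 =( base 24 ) 23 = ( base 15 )36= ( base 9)56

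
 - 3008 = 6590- 9598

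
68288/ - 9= - 7588 + 4/9 =- 7587.56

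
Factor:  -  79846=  - 2^1 * 13^1*37^1*83^1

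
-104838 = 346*(-303)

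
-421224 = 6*(-70204 ) 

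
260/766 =130/383 = 0.34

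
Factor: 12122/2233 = 38/7  =  2^1*7^( - 1 ) * 19^1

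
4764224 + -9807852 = -5043628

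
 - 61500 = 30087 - 91587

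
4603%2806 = 1797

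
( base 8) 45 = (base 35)12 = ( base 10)37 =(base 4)211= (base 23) 1e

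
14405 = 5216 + 9189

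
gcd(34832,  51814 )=14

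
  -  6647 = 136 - 6783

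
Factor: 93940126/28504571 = 2^1* 7^1*43^( -1 )*  662897^( - 1) * 6710009^1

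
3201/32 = 100 + 1/32 = 100.03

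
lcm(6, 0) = 0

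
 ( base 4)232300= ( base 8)5660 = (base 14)113a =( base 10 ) 2992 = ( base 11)2280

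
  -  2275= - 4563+2288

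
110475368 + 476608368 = 587083736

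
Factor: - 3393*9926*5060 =- 2^3*3^2 * 5^1*7^1*11^1*13^1*23^1*29^1*709^1 = - 170415325080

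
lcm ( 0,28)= 0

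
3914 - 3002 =912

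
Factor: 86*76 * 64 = 418304 = 2^9 * 19^1*43^1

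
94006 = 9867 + 84139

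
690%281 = 128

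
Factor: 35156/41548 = 11/13= 11^1*13^( - 1) 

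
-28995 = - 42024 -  - 13029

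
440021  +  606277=1046298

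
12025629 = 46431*259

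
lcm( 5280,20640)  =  227040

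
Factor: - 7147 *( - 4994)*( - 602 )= - 21486655036 = -2^2*7^2*11^1*43^1 *227^1*1021^1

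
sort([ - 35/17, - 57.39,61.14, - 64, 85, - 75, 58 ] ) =[ - 75,-64, - 57.39,-35/17, 58,61.14,85]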